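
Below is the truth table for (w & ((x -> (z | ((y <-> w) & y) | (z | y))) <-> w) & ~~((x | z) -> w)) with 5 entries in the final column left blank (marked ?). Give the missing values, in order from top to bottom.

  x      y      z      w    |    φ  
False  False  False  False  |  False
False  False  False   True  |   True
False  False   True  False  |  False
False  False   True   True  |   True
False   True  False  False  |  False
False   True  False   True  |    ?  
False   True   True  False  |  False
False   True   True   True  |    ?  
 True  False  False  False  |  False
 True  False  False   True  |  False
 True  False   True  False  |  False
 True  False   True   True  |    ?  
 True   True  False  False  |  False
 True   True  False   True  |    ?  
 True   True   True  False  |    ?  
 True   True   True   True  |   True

Row x=False, y=True, z=False, w=True: ((x -> (z | ((y <-> w) & y) | (z | y))) <-> w) = True, ~~((x | z) -> w) = True, so the formula = True.
Row x=False, y=True, z=True, w=True: ((x -> (z | ((y <-> w) & y) | (z | y))) <-> w) = True, ~~((x | z) -> w) = True, so the formula = True.
Row x=True, y=False, z=True, w=True: ((x -> (z | ((y <-> w) & y) | (z | y))) <-> w) = True, ~~((x | z) -> w) = True, so the formula = True.
Row x=True, y=True, z=False, w=True: ((x -> (z | ((y <-> w) & y) | (z | y))) <-> w) = True, ~~((x | z) -> w) = True, so the formula = True.
Row x=True, y=True, z=True, w=False: ((x -> (z | ((y <-> w) & y) | (z | y))) <-> w) = False, ~~((x | z) -> w) = False, so the formula = False.

True, True, True, True, False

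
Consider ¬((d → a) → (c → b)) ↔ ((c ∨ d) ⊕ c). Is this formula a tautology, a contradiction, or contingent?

a | b | c | d || φ
T | T | T | T || T
T | T | T | F || T
T | T | F | T || F
T | T | F | F || T
T | F | T | T || F
T | F | T | F || F
T | F | F | T || F
T | F | F | F || T
F | T | T | T || T
F | T | T | F || T
F | T | F | T || F
F | T | F | F || T
F | F | T | T || T
F | F | T | F || F
F | F | F | T || F
F | F | F | F || T
9 of 16 rows are T, so the formula is contingent.

contingent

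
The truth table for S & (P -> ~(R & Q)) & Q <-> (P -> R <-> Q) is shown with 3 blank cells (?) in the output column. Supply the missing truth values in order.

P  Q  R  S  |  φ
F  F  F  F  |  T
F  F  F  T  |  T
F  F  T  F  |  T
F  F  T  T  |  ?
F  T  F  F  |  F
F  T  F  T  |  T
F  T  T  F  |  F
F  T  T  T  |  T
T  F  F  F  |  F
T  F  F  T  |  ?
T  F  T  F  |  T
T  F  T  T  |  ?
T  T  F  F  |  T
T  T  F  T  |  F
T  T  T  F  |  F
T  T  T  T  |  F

T, F, T

Row P=F, Q=F, R=T, S=T: (S & (P -> ~(R & Q)) & Q) = F, (P -> R <-> Q) = F, so the formula = T.
Row P=T, Q=F, R=F, S=T: (S & (P -> ~(R & Q)) & Q) = F, (P -> R <-> Q) = T, so the formula = F.
Row P=T, Q=F, R=T, S=T: (S & (P -> ~(R & Q)) & Q) = F, (P -> R <-> Q) = F, so the formula = T.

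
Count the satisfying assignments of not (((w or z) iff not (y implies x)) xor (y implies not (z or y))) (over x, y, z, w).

6

x | y | z | w | (w or z) | (y implies x) | not (y implies x) | (z or y) | not (z or y) | (y implies not (z or y)) | φ
- | - | - | - | -------- | ------------- | ----------------- | -------- | ------------ | ------------------------ | -
F | F | F | F |    F     |       T       |         F         |    F     |      T       |            T             | T
F | F | F | T |    T     |       T       |         F         |    F     |      T       |            T             | F
F | F | T | F |    T     |       T       |         F         |    T     |      F       |            T             | F
F | F | T | T |    T     |       T       |         F         |    T     |      F       |            T             | F
F | T | F | F |    F     |       F       |         T         |    T     |      F       |            F             | T
F | T | F | T |    T     |       F       |         T         |    T     |      F       |            F             | F
F | T | T | F |    T     |       F       |         T         |    T     |      F       |            F             | F
F | T | T | T |    T     |       F       |         T         |    T     |      F       |            F             | F
T | F | F | F |    F     |       T       |         F         |    F     |      T       |            T             | T
T | F | F | T |    T     |       T       |         F         |    F     |      T       |            T             | F
T | F | T | F |    T     |       T       |         F         |    T     |      F       |            T             | F
T | F | T | T |    T     |       T       |         F         |    T     |      F       |            T             | F
T | T | F | F |    F     |       T       |         F         |    T     |      F       |            F             | F
T | T | F | T |    T     |       T       |         F         |    T     |      F       |            F             | T
T | T | T | F |    T     |       T       |         F         |    T     |      F       |            F             | T
T | T | T | T |    T     |       T       |         F         |    T     |      F       |            F             | T
The formula is true on 6 of the 16 rows.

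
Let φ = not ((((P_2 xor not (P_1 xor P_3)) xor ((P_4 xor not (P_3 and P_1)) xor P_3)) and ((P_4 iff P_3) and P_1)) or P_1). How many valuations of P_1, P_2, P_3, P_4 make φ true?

8

 P_1  |  P_2  |  P_3  |  P_4  | (P_1 xor P_3) | not (P_1 xor P_3) | (P_2 xor not (P_1 xor P_3)) | (P_3 and P_1) | not (P_3 and P_1) | (P_4 xor not (P_3 and P_1)) | (P_4 iff P_3) | ((P_4 iff P_3) and P_1) |   φ  
----- | ----- | ----- | ----- | ------------- | ----------------- | --------------------------- | ------------- | ----------------- | --------------------------- | ------------- | ----------------------- | -----
False | False | False | False |     False     |        True       |             True            |     False     |        True       |             True            |      True     |          False          |  True
False | False | False |  True |     False     |        True       |             True            |     False     |        True       |            False            |     False     |          False          |  True
False | False |  True | False |      True     |       False       |            False            |     False     |        True       |             True            |     False     |          False          |  True
False | False |  True |  True |      True     |       False       |            False            |     False     |        True       |            False            |      True     |          False          |  True
False |  True | False | False |     False     |        True       |            False            |     False     |        True       |             True            |      True     |          False          |  True
False |  True | False |  True |     False     |        True       |            False            |     False     |        True       |            False            |     False     |          False          |  True
False |  True |  True | False |      True     |       False       |             True            |     False     |        True       |             True            |     False     |          False          |  True
False |  True |  True |  True |      True     |       False       |             True            |     False     |        True       |            False            |      True     |          False          |  True
 True | False | False | False |      True     |       False       |            False            |     False     |        True       |             True            |      True     |           True          | False
 True | False | False |  True |      True     |       False       |            False            |     False     |        True       |            False            |     False     |          False          | False
 True | False |  True | False |     False     |        True       |             True            |      True     |       False       |            False            |     False     |          False          | False
 True | False |  True |  True |     False     |        True       |             True            |      True     |       False       |             True            |      True     |           True          | False
 True |  True | False | False |      True     |       False       |             True            |     False     |        True       |             True            |      True     |           True          | False
 True |  True | False |  True |      True     |       False       |             True            |     False     |        True       |            False            |     False     |          False          | False
 True |  True |  True | False |     False     |        True       |            False            |      True     |       False       |            False            |     False     |          False          | False
 True |  True |  True |  True |     False     |        True       |            False            |      True     |       False       |             True            |      True     |           True          | False
The formula is true on 8 of the 16 rows.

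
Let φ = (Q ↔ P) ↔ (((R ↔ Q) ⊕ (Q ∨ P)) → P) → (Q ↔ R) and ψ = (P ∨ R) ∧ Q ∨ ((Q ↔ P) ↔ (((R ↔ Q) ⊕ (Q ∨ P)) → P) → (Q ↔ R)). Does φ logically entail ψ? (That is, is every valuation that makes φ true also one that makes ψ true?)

P | Q | R | φ | ψ
- | - | - | - | -
F | F | F | T | T
F | F | T | F | F
F | T | F | F | F
F | T | T | F | T
T | F | F | F | F
T | F | T | T | T
T | T | F | F | T
T | T | T | T | T
In every row where φ is true, ψ is also true, so φ ⊨ ψ.

yes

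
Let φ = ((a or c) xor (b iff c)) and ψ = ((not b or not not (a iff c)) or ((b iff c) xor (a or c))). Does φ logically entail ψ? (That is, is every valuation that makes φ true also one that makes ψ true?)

  a      b      c    |    φ      ψ  
False  False  False  |   True   True
False  False   True  |   True   True
False   True  False  |  False   True
False   True   True  |  False  False
 True  False  False  |  False   True
 True  False   True  |   True   True
 True   True  False  |   True   True
 True   True   True  |  False   True
In every row where φ is true, ψ is also true, so φ ⊨ ψ.

yes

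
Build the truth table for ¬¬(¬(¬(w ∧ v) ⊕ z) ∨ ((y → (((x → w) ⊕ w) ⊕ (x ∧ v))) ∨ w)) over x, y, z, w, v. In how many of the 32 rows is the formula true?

31

  x   |   y   |   z   |   w   |   v   ||   φ  
False | False | False | False | False ||  True
False | False | False | False |  True ||  True
False | False | False |  True | False ||  True
False | False | False |  True |  True ||  True
False | False |  True | False | False ||  True
False | False |  True | False |  True ||  True
False | False |  True |  True | False ||  True
False | False |  True |  True |  True ||  True
False |  True | False | False | False ||  True
False |  True | False | False |  True ||  True
False |  True | False |  True | False ||  True
False |  True | False |  True |  True ||  True
False |  True |  True | False | False ||  True
False |  True |  True | False |  True ||  True
False |  True |  True |  True | False ||  True
False |  True |  True |  True |  True ||  True
 True | False | False | False | False ||  True
 True | False | False | False |  True ||  True
 True | False | False |  True | False ||  True
 True | False | False |  True |  True ||  True
 True | False |  True | False | False ||  True
 True | False |  True | False |  True ||  True
 True | False |  True |  True | False ||  True
 True | False |  True |  True |  True ||  True
 True |  True | False | False | False || False
 True |  True | False | False |  True ||  True
 True |  True | False |  True | False ||  True
 True |  True | False |  True |  True ||  True
 True |  True |  True | False | False ||  True
 True |  True |  True | False |  True ||  True
 True |  True |  True |  True | False ||  True
 True |  True |  True |  True |  True ||  True
The formula is true on 31 of the 32 rows.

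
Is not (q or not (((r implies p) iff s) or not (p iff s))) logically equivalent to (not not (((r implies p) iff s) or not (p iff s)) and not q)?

equivalent

p  q  r  s  |  φ  ψ
F  F  F  F  |  F  F
F  F  F  T  |  T  T
F  F  T  F  |  T  T
F  F  T  T  |  T  T
F  T  F  F  |  F  F
F  T  F  T  |  F  F
F  T  T  F  |  F  F
F  T  T  T  |  F  F
T  F  F  F  |  T  T
T  F  F  T  |  T  T
T  F  T  F  |  T  T
T  F  T  T  |  T  T
T  T  F  F  |  F  F
T  T  F  T  |  F  F
T  T  T  F  |  F  F
T  T  T  T  |  F  F
The columns for φ and ψ agree on every row, so they are logically equivalent.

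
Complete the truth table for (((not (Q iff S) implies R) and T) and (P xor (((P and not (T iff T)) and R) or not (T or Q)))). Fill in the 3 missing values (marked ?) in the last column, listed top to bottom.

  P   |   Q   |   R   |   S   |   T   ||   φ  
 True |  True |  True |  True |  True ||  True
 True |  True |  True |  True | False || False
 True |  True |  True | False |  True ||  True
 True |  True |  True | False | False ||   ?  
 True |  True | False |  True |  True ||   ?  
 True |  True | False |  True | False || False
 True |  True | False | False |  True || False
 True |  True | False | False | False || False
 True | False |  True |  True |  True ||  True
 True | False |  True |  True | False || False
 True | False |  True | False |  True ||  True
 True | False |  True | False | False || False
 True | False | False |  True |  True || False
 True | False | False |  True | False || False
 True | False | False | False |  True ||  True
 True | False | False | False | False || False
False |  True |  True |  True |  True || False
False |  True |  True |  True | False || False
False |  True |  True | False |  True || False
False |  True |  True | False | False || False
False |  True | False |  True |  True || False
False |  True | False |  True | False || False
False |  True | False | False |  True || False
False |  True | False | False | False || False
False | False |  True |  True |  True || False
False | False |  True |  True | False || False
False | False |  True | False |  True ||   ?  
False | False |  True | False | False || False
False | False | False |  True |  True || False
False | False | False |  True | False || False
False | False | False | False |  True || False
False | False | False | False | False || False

Row P=True, Q=True, R=True, S=False, T=False: ((not (Q iff S) implies R) and T) = False, (P xor (((P and not (T iff T)) and R) or not (T or Q))) = True, so the formula = False.
Row P=True, Q=True, R=False, S=True, T=True: ((not (Q iff S) implies R) and T) = True, (P xor (((P and not (T iff T)) and R) or not (T or Q))) = True, so the formula = True.
Row P=False, Q=False, R=True, S=False, T=True: ((not (Q iff S) implies R) and T) = True, (P xor (((P and not (T iff T)) and R) or not (T or Q))) = False, so the formula = False.

False, True, False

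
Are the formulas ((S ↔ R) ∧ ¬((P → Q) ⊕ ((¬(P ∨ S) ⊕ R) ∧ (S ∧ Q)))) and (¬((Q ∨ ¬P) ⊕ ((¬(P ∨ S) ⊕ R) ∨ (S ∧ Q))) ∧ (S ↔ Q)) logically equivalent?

not equivalent

  P   |   Q   |   R   |   S   ||   φ   |   ψ  
False | False | False | False || False |  True
False | False | False |  True || False | False
False | False |  True | False || False | False
False | False |  True |  True || False | False
False |  True | False | False || False | False
False |  True | False |  True || False |  True
False |  True |  True | False || False | False
False |  True |  True |  True ||  True |  True
 True | False | False | False ||  True |  True
 True | False | False |  True || False | False
 True | False |  True | False || False | False
 True | False |  True |  True ||  True | False
 True |  True | False | False || False | False
 True |  True | False |  True || False |  True
 True |  True |  True | False || False | False
 True |  True |  True |  True ||  True |  True
The columns differ at P=False, Q=False, R=False, S=False (φ=False, ψ=True), so they are not equivalent.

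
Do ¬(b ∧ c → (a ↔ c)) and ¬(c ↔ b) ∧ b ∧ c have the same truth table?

not equivalent

a | b | c || φ | ψ
0 | 0 | 0 || 0 | 0
0 | 0 | 1 || 0 | 0
0 | 1 | 0 || 0 | 0
0 | 1 | 1 || 1 | 0
1 | 0 | 0 || 0 | 0
1 | 0 | 1 || 0 | 0
1 | 1 | 0 || 0 | 0
1 | 1 | 1 || 0 | 0
The columns differ at a=0, b=1, c=1 (φ=1, ψ=0), so they are not equivalent.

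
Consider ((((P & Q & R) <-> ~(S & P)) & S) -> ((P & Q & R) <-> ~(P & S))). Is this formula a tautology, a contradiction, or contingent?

tautology

P | Q | R | S | (P & Q & R) | (S & P) | ~(S & P) | ((P & Q & R) <-> ~(S & P)) | (P & S) | ~(P & S) | ((P & Q & R) <-> ~(P & S)) | φ
- | - | - | - | ----------- | ------- | -------- | -------------------------- | ------- | -------- | -------------------------- | -
F | F | F | F |      F      |    F    |    T     |             F              |    F    |    T     |             F              | T
F | F | F | T |      F      |    F    |    T     |             F              |    F    |    T     |             F              | T
F | F | T | F |      F      |    F    |    T     |             F              |    F    |    T     |             F              | T
F | F | T | T |      F      |    F    |    T     |             F              |    F    |    T     |             F              | T
F | T | F | F |      F      |    F    |    T     |             F              |    F    |    T     |             F              | T
F | T | F | T |      F      |    F    |    T     |             F              |    F    |    T     |             F              | T
F | T | T | F |      F      |    F    |    T     |             F              |    F    |    T     |             F              | T
F | T | T | T |      F      |    F    |    T     |             F              |    F    |    T     |             F              | T
T | F | F | F |      F      |    F    |    T     |             F              |    F    |    T     |             F              | T
T | F | F | T |      F      |    T    |    F     |             T              |    T    |    F     |             T              | T
T | F | T | F |      F      |    F    |    T     |             F              |    F    |    T     |             F              | T
T | F | T | T |      F      |    T    |    F     |             T              |    T    |    F     |             T              | T
T | T | F | F |      F      |    F    |    T     |             F              |    F    |    T     |             F              | T
T | T | F | T |      F      |    T    |    F     |             T              |    T    |    F     |             T              | T
T | T | T | F |      T      |    F    |    T     |             T              |    F    |    T     |             T              | T
T | T | T | T |      T      |    T    |    F     |             F              |    T    |    F     |             F              | T
Every row is T, so the formula is a tautology.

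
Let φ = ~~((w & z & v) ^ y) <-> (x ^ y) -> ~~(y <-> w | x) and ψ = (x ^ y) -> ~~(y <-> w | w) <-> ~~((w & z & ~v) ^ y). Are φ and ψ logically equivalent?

not equivalent

  x   |   y   |   z   |   w   |   v   |   φ   |   ψ  
----- | ----- | ----- | ----- | ----- | ----- | -----
False | False | False | False | False | False | False
False | False | False | False |  True | False | False
False | False | False |  True | False | False | False
False | False | False |  True |  True | False | False
False | False |  True | False | False | False | False
False | False |  True | False |  True | False | False
False | False |  True |  True | False | False |  True
False | False |  True |  True |  True |  True | False
False |  True | False | False | False | False | False
False |  True | False | False |  True | False | False
False |  True | False |  True | False |  True |  True
False |  True | False |  True |  True |  True |  True
False |  True |  True | False | False | False | False
False |  True |  True | False |  True | False | False
False |  True |  True |  True | False |  True | False
False |  True |  True |  True |  True | False |  True
 True | False | False | False | False |  True | False
 True | False | False | False |  True |  True | False
 True | False | False |  True | False |  True |  True
 True | False | False |  True |  True |  True |  True
 True | False |  True | False | False |  True | False
 True | False |  True | False |  True |  True | False
 True | False |  True |  True | False |  True | False
 True | False |  True |  True |  True | False |  True
 True |  True | False | False | False |  True |  True
 True |  True | False | False |  True |  True |  True
 True |  True | False |  True | False |  True |  True
 True |  True | False |  True |  True |  True |  True
 True |  True |  True | False | False |  True |  True
 True |  True |  True | False |  True |  True |  True
 True |  True |  True |  True | False |  True | False
 True |  True |  True |  True |  True | False |  True
The columns differ at x=False, y=False, z=True, w=True, v=False (φ=False, ψ=True), so they are not equivalent.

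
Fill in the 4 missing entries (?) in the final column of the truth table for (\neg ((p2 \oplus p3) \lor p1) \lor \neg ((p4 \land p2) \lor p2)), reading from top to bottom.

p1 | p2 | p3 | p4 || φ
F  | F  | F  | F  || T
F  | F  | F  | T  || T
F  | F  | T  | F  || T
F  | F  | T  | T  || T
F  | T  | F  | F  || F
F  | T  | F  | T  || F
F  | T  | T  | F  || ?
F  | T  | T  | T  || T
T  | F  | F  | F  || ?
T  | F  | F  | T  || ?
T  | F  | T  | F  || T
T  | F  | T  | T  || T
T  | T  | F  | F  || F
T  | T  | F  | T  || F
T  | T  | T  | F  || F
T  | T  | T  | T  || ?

Row p1=F, p2=T, p3=T, p4=F: \neg ((p2 \oplus p3) \lor p1) = T, \neg ((p4 \land p2) \lor p2) = F, so the formula = T.
Row p1=T, p2=F, p3=F, p4=F: \neg ((p2 \oplus p3) \lor p1) = F, \neg ((p4 \land p2) \lor p2) = T, so the formula = T.
Row p1=T, p2=F, p3=F, p4=T: \neg ((p2 \oplus p3) \lor p1) = F, \neg ((p4 \land p2) \lor p2) = T, so the formula = T.
Row p1=T, p2=T, p3=T, p4=T: \neg ((p2 \oplus p3) \lor p1) = F, \neg ((p4 \land p2) \lor p2) = F, so the formula = F.

T, T, T, F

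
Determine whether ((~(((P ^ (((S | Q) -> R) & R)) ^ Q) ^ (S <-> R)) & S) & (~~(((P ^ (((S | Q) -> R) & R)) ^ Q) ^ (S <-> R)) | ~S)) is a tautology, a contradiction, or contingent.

contradiction

P  Q  R  S  |  φ
T  T  T  T  |  F
T  T  T  F  |  F
T  T  F  T  |  F
T  T  F  F  |  F
T  F  T  T  |  F
T  F  T  F  |  F
T  F  F  T  |  F
T  F  F  F  |  F
F  T  T  T  |  F
F  T  T  F  |  F
F  T  F  T  |  F
F  T  F  F  |  F
F  F  T  T  |  F
F  F  T  F  |  F
F  F  F  T  |  F
F  F  F  F  |  F
Every row is F, so the formula is a contradiction.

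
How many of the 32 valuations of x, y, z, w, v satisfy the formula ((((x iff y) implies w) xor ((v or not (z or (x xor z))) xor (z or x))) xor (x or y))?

x | y | z | w | v | φ
- | - | - | - | - | -
T | T | T | T | T | F
T | T | T | T | F | T
T | T | T | F | T | T
T | T | T | F | F | F
T | T | F | T | T | F
T | T | F | T | F | T
T | T | F | F | T | T
T | T | F | F | F | F
T | F | T | T | T | F
T | F | T | T | F | T
T | F | T | F | T | F
T | F | T | F | F | T
T | F | F | T | T | F
T | F | F | T | F | T
T | F | F | F | T | F
T | F | F | F | F | T
F | T | T | T | T | F
F | T | T | T | F | T
F | T | T | F | T | F
F | T | T | F | F | T
F | T | F | T | T | T
F | T | F | T | F | T
F | T | F | F | T | T
F | T | F | F | F | T
F | F | T | T | T | T
F | F | T | T | F | F
F | F | T | F | T | F
F | F | T | F | F | T
F | F | F | T | T | F
F | F | F | T | F | F
F | F | F | F | T | T
F | F | F | F | F | T
The formula is true on 18 of the 32 rows.

18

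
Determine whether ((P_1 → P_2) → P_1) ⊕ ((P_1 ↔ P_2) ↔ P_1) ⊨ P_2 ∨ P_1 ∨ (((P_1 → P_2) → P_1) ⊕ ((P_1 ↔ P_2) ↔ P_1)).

P_1 | P_2 | φ | ψ
--- | --- | - | -
 T  |  T  | F | T
 T  |  F  | T | T
 F  |  T  | T | T
 F  |  F  | F | F
In every row where φ is true, ψ is also true, so φ ⊨ ψ.

yes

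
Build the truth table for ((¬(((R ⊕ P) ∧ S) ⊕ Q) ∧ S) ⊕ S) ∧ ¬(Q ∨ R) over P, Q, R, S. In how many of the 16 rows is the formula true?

1

P | Q | R | S | φ
- | - | - | - | -
T | T | T | T | F
T | T | T | F | F
T | T | F | T | F
T | T | F | F | F
T | F | T | T | F
T | F | T | F | F
T | F | F | T | T
T | F | F | F | F
F | T | T | T | F
F | T | T | F | F
F | T | F | T | F
F | T | F | F | F
F | F | T | T | F
F | F | T | F | F
F | F | F | T | F
F | F | F | F | F
The formula is true on 1 of the 16 rows.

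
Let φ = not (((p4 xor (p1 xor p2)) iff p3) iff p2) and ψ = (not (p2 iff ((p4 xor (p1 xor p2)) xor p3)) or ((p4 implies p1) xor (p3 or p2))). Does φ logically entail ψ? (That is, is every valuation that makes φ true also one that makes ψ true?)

no

  p1  |   p2  |   p3  |   p4  |   φ   |   ψ  
----- | ----- | ----- | ----- | ----- | -----
False | False | False | False |  True |  True
False | False | False |  True | False |  True
False | False |  True | False | False |  True
False | False |  True |  True |  True |  True
False |  True | False | False |  True | False
False |  True | False |  True | False |  True
False |  True |  True | False | False |  True
False |  True |  True |  True |  True |  True
 True | False | False | False | False |  True
 True | False | False |  True |  True |  True
 True | False |  True | False |  True | False
 True | False |  True |  True | False |  True
 True |  True | False | False | False |  True
 True |  True | False |  True |  True | False
 True |  True |  True | False |  True | False
 True |  True |  True |  True | False |  True
At p1=False, p2=True, p3=False, p4=False we have φ true but ψ false, so φ does not entail ψ.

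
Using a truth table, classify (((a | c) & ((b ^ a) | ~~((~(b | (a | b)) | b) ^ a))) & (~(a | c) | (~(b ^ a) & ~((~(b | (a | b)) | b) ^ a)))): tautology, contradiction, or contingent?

contradiction

a  b  c     (a | c)  (b ^ a)  (a | b)  (b | (a | b))  ~(b | (a | b))  (~(b | (a | b)) | b)  ((~(b | (a | b)) | b) ^ a)  ~((~(b | (a | b)) | b) ^ a)  ~~((~(b | (a | b)) | b) ^ a)  ~(a | c)  ~(b ^ a)  φ
T  T  T        T        F        T           T              F                  T                        F                            T                            F                   F         T      F
T  T  F        T        F        T           T              F                  T                        F                            T                            F                   F         T      F
T  F  T        T        T        T           T              F                  F                        T                            F                            T                   F         F      F
T  F  F        T        T        T           T              F                  F                        T                            F                            T                   F         F      F
F  T  T        T        T        T           T              F                  T                        T                            F                            T                   F         F      F
F  T  F        F        T        T           T              F                  T                        T                            F                            T                   T         F      F
F  F  T        T        F        F           F              T                  T                        T                            F                            T                   F         T      F
F  F  F        F        F        F           F              T                  T                        T                            F                            T                   T         T      F
Every row is F, so the formula is a contradiction.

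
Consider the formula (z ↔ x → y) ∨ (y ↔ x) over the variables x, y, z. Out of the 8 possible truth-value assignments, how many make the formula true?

6

x | y | z || ((z ↔ (x → y)) ∨ (y ↔ x))
0 | 0 | 0 ||             1            
0 | 0 | 1 ||             1            
0 | 1 | 0 ||             0            
0 | 1 | 1 ||             1            
1 | 0 | 0 ||             1            
1 | 0 | 1 ||             0            
1 | 1 | 0 ||             1            
1 | 1 | 1 ||             1            
The formula is true on 6 of the 8 rows.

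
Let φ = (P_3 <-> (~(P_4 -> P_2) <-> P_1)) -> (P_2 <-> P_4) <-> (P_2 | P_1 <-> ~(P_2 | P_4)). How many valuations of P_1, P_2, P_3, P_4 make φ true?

6

P_1 | P_2 | P_3 | P_4 | φ
--- | --- | --- | --- | -
 1  |  1  |  1  |  1  | 0
 1  |  1  |  1  |  0  | 0
 1  |  1  |  0  |  1  | 0
 1  |  1  |  0  |  0  | 1
 1  |  0  |  1  |  1  | 1
 1  |  0  |  1  |  0  | 1
 1  |  0  |  0  |  1  | 0
 1  |  0  |  0  |  0  | 1
 0  |  1  |  1  |  1  | 0
 0  |  1  |  1  |  0  | 1
 0  |  1  |  0  |  1  | 0
 0  |  1  |  0  |  0  | 0
 0  |  0  |  1  |  1  | 1
 0  |  0  |  1  |  0  | 0
 0  |  0  |  0  |  1  | 0
 0  |  0  |  0  |  0  | 0
The formula is true on 6 of the 16 rows.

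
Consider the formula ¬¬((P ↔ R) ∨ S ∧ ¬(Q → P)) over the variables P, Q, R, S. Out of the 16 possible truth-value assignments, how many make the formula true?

  P   |   Q   |   R   |   S   | ¬¬((P ↔ R) ∨ (S ∧ ¬(Q → P)))
----- | ----- | ----- | ----- | ----------------------------
 True |  True |  True |  True |             True            
 True |  True |  True | False |             True            
 True |  True | False |  True |            False            
 True |  True | False | False |            False            
 True | False |  True |  True |             True            
 True | False |  True | False |             True            
 True | False | False |  True |            False            
 True | False | False | False |            False            
False |  True |  True |  True |             True            
False |  True |  True | False |            False            
False |  True | False |  True |             True            
False |  True | False | False |             True            
False | False |  True |  True |            False            
False | False |  True | False |            False            
False | False | False |  True |             True            
False | False | False | False |             True            
The formula is true on 9 of the 16 rows.

9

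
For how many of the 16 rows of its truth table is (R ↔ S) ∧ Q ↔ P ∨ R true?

P | Q | R | S | (((R ↔ S) ∧ Q) ↔ (P ∨ R))
- | - | - | - | -------------------------
0 | 0 | 0 | 0 |             1            
0 | 0 | 0 | 1 |             1            
0 | 0 | 1 | 0 |             0            
0 | 0 | 1 | 1 |             0            
0 | 1 | 0 | 0 |             0            
0 | 1 | 0 | 1 |             1            
0 | 1 | 1 | 0 |             0            
0 | 1 | 1 | 1 |             1            
1 | 0 | 0 | 0 |             0            
1 | 0 | 0 | 1 |             0            
1 | 0 | 1 | 0 |             0            
1 | 0 | 1 | 1 |             0            
1 | 1 | 0 | 0 |             1            
1 | 1 | 0 | 1 |             0            
1 | 1 | 1 | 0 |             0            
1 | 1 | 1 | 1 |             1            
The formula is true on 6 of the 16 rows.

6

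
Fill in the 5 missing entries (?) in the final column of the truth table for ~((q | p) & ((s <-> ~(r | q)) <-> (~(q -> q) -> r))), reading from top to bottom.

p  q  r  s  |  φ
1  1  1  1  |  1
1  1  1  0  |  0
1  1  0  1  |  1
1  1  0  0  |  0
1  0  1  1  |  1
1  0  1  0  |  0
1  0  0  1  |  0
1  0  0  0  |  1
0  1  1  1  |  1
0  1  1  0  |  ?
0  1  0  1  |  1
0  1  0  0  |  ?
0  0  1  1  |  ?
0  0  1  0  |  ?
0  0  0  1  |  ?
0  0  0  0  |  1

Row p=0, q=1, r=1, s=0: (q | p) = 1, ((s <-> ~(r | q)) <-> (~(q -> q) -> r)) = 1, ((q | p) & ((s <-> ~(r | q)) <-> (~(q -> q) -> r))) = 1, so the formula = 0.
Row p=0, q=1, r=0, s=0: (q | p) = 1, ((s <-> ~(r | q)) <-> (~(q -> q) -> r)) = 1, ((q | p) & ((s <-> ~(r | q)) <-> (~(q -> q) -> r))) = 1, so the formula = 0.
Row p=0, q=0, r=1, s=1: (q | p) = 0, ((s <-> ~(r | q)) <-> (~(q -> q) -> r)) = 0, ((q | p) & ((s <-> ~(r | q)) <-> (~(q -> q) -> r))) = 0, so the formula = 1.
Row p=0, q=0, r=1, s=0: (q | p) = 0, ((s <-> ~(r | q)) <-> (~(q -> q) -> r)) = 1, ((q | p) & ((s <-> ~(r | q)) <-> (~(q -> q) -> r))) = 0, so the formula = 1.
Row p=0, q=0, r=0, s=1: (q | p) = 0, ((s <-> ~(r | q)) <-> (~(q -> q) -> r)) = 1, ((q | p) & ((s <-> ~(r | q)) <-> (~(q -> q) -> r))) = 0, so the formula = 1.

0, 0, 1, 1, 1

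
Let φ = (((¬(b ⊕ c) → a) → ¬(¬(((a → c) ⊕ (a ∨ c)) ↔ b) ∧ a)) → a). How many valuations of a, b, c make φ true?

4

a | b | c || φ
T | T | T || T
T | T | F || T
T | F | T || T
T | F | F || T
F | T | T || F
F | T | F || F
F | F | T || F
F | F | F || F
The formula is true on 4 of the 8 rows.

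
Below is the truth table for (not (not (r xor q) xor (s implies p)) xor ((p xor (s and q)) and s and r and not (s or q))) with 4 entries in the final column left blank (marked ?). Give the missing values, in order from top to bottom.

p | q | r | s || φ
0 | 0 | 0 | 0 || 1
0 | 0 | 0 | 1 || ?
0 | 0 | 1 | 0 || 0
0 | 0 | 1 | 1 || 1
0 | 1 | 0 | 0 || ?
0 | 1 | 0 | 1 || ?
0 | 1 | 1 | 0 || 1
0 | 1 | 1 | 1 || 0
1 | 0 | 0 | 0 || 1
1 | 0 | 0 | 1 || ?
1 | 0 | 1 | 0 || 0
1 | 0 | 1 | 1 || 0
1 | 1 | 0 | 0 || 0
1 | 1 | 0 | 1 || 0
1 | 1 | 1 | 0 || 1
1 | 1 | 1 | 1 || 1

Row p=0, q=0, r=0, s=1: not (not (r xor q) xor (s implies p)) = 0, ((p xor (s and q)) and s and r and not (s or q)) = 0, so the formula = 0.
Row p=0, q=1, r=0, s=0: not (not (r xor q) xor (s implies p)) = 0, ((p xor (s and q)) and s and r and not (s or q)) = 0, so the formula = 0.
Row p=0, q=1, r=0, s=1: not (not (r xor q) xor (s implies p)) = 1, ((p xor (s and q)) and s and r and not (s or q)) = 0, so the formula = 1.
Row p=1, q=0, r=0, s=1: not (not (r xor q) xor (s implies p)) = 1, ((p xor (s and q)) and s and r and not (s or q)) = 0, so the formula = 1.

0, 0, 1, 1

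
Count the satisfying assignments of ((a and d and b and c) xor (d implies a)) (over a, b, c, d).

11

a | b | c | d || (a and d and b and c) | (d implies a) | φ
T | T | T | T ||           T           |       T       | F
T | T | T | F ||           F           |       T       | T
T | T | F | T ||           F           |       T       | T
T | T | F | F ||           F           |       T       | T
T | F | T | T ||           F           |       T       | T
T | F | T | F ||           F           |       T       | T
T | F | F | T ||           F           |       T       | T
T | F | F | F ||           F           |       T       | T
F | T | T | T ||           F           |       F       | F
F | T | T | F ||           F           |       T       | T
F | T | F | T ||           F           |       F       | F
F | T | F | F ||           F           |       T       | T
F | F | T | T ||           F           |       F       | F
F | F | T | F ||           F           |       T       | T
F | F | F | T ||           F           |       F       | F
F | F | F | F ||           F           |       T       | T
The formula is true on 11 of the 16 rows.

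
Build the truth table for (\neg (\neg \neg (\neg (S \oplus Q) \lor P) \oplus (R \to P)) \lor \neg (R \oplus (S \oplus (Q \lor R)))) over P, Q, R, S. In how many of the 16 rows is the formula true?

13

  P   |   Q   |   R   |   S   || (S \oplus Q) | \neg (S \oplus Q) | (\neg (S \oplus Q) \lor P) | (R \to P) | (Q \lor R) | (S \oplus (Q \lor R)) |   φ  
False | False | False | False ||    False     |        True       |            True            |    True   |   False    |         False         |  True
False | False | False |  True ||     True     |       False       |           False            |    True   |   False    |          True         | False
False | False |  True | False ||    False     |        True       |            True            |   False   |    True    |          True         |  True
False | False |  True |  True ||     True     |       False       |           False            |   False   |    True    |         False         |  True
False |  True | False | False ||     True     |       False       |           False            |    True   |    True    |          True         | False
False |  True | False |  True ||    False     |        True       |            True            |    True   |    True    |         False         |  True
False |  True |  True | False ||     True     |       False       |           False            |   False   |    True    |          True         |  True
False |  True |  True |  True ||    False     |        True       |            True            |   False   |    True    |         False         | False
 True | False | False | False ||    False     |        True       |            True            |    True   |   False    |         False         |  True
 True | False | False |  True ||     True     |       False       |            True            |    True   |   False    |          True         |  True
 True | False |  True | False ||    False     |        True       |            True            |    True   |    True    |          True         |  True
 True | False |  True |  True ||     True     |       False       |            True            |    True   |    True    |         False         |  True
 True |  True | False | False ||     True     |       False       |            True            |    True   |    True    |          True         |  True
 True |  True | False |  True ||    False     |        True       |            True            |    True   |    True    |         False         |  True
 True |  True |  True | False ||     True     |       False       |            True            |    True   |    True    |          True         |  True
 True |  True |  True |  True ||    False     |        True       |            True            |    True   |    True    |         False         |  True
The formula is true on 13 of the 16 rows.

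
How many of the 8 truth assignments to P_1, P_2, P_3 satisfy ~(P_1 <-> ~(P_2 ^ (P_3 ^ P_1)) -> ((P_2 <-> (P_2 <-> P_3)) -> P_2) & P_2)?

4

P_1 | P_2 | P_3 || (P_3 ^ P_1) | (P_2 ^ (P_3 ^ P_1)) | ~(P_2 ^ (P_3 ^ P_1)) | (P_2 <-> P_3) | (P_2 <-> (P_2 <-> P_3)) | φ
 F  |  F  |  F  ||      F      |          F          |          T           |       T       |            F            | F
 F  |  F  |  T  ||      T      |          T          |          F           |       F       |            T            | T
 F  |  T  |  F  ||      F      |          T          |          F           |       F       |            F            | T
 F  |  T  |  T  ||      T      |          F          |          T           |       T       |            T            | T
 T  |  F  |  F  ||      T      |          T          |          F           |       T       |            F            | F
 T  |  F  |  T  ||      F      |          F          |          T           |       F       |            T            | T
 T  |  T  |  F  ||      T      |          F          |          T           |       F       |            F            | F
 T  |  T  |  T  ||      F      |          T          |          F           |       T       |            T            | F
The formula is true on 4 of the 8 rows.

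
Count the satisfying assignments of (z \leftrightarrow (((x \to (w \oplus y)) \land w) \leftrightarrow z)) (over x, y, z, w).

x  y  z  w  |  φ
T  T  T  T  |  F
T  T  T  F  |  F
T  T  F  T  |  F
T  T  F  F  |  F
T  F  T  T  |  T
T  F  T  F  |  F
T  F  F  T  |  T
T  F  F  F  |  F
F  T  T  T  |  T
F  T  T  F  |  F
F  T  F  T  |  T
F  T  F  F  |  F
F  F  T  T  |  T
F  F  T  F  |  F
F  F  F  T  |  T
F  F  F  F  |  F
The formula is true on 6 of the 16 rows.

6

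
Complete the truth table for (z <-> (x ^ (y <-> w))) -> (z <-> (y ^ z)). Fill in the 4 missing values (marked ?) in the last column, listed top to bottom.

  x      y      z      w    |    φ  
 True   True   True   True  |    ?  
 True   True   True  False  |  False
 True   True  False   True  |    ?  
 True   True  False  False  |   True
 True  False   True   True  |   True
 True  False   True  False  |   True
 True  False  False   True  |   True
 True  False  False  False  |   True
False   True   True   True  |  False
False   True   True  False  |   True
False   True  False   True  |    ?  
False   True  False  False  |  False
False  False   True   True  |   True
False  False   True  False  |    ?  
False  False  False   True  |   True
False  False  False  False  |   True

True, False, True, True

Row x=True, y=True, z=True, w=True: (z <-> (x ^ (y <-> w))) = False, (z <-> (y ^ z)) = False, so the formula = True.
Row x=True, y=True, z=False, w=True: (z <-> (x ^ (y <-> w))) = True, (z <-> (y ^ z)) = False, so the formula = False.
Row x=False, y=True, z=False, w=True: (z <-> (x ^ (y <-> w))) = False, (z <-> (y ^ z)) = False, so the formula = True.
Row x=False, y=False, z=True, w=False: (z <-> (x ^ (y <-> w))) = True, (z <-> (y ^ z)) = True, so the formula = True.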